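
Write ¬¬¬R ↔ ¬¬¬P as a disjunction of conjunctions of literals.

¬¬¬R ↔ ¬¬¬P
≡ (¬¬¬R → ¬¬¬P) ∧ (¬¬¬P → ¬¬¬R)   — eliminate ↔
≡ (¬¬¬¬R ∨ ¬¬¬P) ∧ (¬¬¬P → ¬¬¬R)   — eliminate →
≡ (¬¬¬¬R ∨ ¬¬¬P) ∧ (¬¬¬¬P ∨ ¬¬¬R)   — eliminate →
≡ (¬¬R ∨ ¬¬¬P) ∧ (¬¬¬¬P ∨ ¬¬¬R)   — double negation
≡ (R ∨ ¬¬¬P) ∧ (¬¬¬¬P ∨ ¬¬¬R)   — double negation
≡ (R ∨ ¬P) ∧ (¬¬¬¬P ∨ ¬¬¬R)   — double negation
≡ (R ∨ ¬P) ∧ (¬¬P ∨ ¬¬¬R)   — double negation
≡ (R ∨ ¬P) ∧ (P ∨ ¬¬¬R)   — double negation
≡ (R ∨ ¬P) ∧ (P ∨ ¬R)   — double negation
≡ (R ∧ P) ∨ (R ∧ ¬R) ∨ (¬P ∧ P) ∨ (¬P ∧ ¬R)   — distribute ∧ over ∨
≡ (R ∧ P) ∨ (¬P ∧ ¬R)   — simplify

(R ∧ P) ∨ (¬P ∧ ¬R)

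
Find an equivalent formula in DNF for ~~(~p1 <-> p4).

~~(~p1 <-> p4)
= ~~((~p1 -> p4) & (p4 -> ~p1))   [eliminate <->]
= ~~((~~p1 | p4) & (p4 -> ~p1))   [eliminate ->]
= ~~((~~p1 | p4) & (~p4 | ~p1))   [eliminate ->]
= (~~p1 | p4) & (~p4 | ~p1)   [double negation]
= (p1 | p4) & (~p4 | ~p1)   [double negation]
= (p1 & ~p4) | (p1 & ~p1) | (p4 & ~p4) | (p4 & ~p1)   [distribute & over |]
= (p1 & ~p4) | (p4 & ~p1)   [simplify]

(p1 & ~p4) | (p4 & ~p1)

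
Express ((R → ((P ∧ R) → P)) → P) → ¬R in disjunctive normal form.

((R → ((P ∧ R) → P)) → P) → ¬R
≡ ¬((R → ((P ∧ R) → P)) → P) ∨ ¬R   — eliminate →
≡ ¬(¬(R → ((P ∧ R) → P)) ∨ P) ∨ ¬R   — eliminate →
≡ ¬(¬(¬R ∨ ((P ∧ R) → P)) ∨ P) ∨ ¬R   — eliminate →
≡ ¬(¬(¬R ∨ ¬(P ∧ R) ∨ P) ∨ P) ∨ ¬R   — eliminate →
≡ (¬¬(¬R ∨ ¬(P ∧ R) ∨ P) ∧ ¬P) ∨ ¬R   — De Morgan
≡ ((¬R ∨ ¬(P ∧ R) ∨ P) ∧ ¬P) ∨ ¬R   — double negation
≡ ((¬R ∨ ¬P ∨ ¬R ∨ P) ∧ ¬P) ∨ ¬R   — De Morgan
≡ (¬R ∧ ¬P) ∨ (¬P ∧ ¬P) ∨ (¬R ∧ ¬P) ∨ (P ∧ ¬P) ∨ ¬R   — distribute ∧ over ∨
≡ ¬P ∨ ¬R   — simplify

¬P ∨ ¬R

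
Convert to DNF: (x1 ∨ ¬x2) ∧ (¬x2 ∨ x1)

(x1 ∨ ¬x2) ∧ (¬x2 ∨ x1)
≡ (x1 ∧ ¬x2) ∨ (x1 ∧ x1) ∨ (¬x2 ∧ ¬x2) ∨ (¬x2 ∧ x1)   (distribute ∧ over ∨)
≡ x1 ∨ ¬x2   (simplify)

x1 ∨ ¬x2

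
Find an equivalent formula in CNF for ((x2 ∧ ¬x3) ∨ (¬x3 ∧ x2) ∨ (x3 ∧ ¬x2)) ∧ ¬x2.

((x2 ∧ ¬x3) ∨ (¬x3 ∧ x2) ∨ (x3 ∧ ¬x2)) ∧ ¬x2
≡ (x2 ∨ ¬x3 ∨ x3) ∧ (x2 ∨ ¬x3 ∨ ¬x2) ∧ (x2 ∨ x2 ∨ x3) ∧ (x2 ∨ x2 ∨ ¬x2) ∧ (¬x3 ∨ ¬x3 ∨ x3) ∧ (¬x3 ∨ ¬x3 ∨ ¬x2) ∧ (¬x3 ∨ x2 ∨ x3) ∧ (¬x3 ∨ x2 ∨ ¬x2) ∧ ¬x2   — distribute ∨ over ∧
≡ (x2 ∨ x3) ∧ ¬x2   — simplify

(x2 ∨ x3) ∧ ¬x2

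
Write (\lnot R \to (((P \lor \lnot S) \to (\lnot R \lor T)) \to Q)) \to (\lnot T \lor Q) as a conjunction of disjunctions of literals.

(\lnot R \to (((P \lor \lnot S) \to (\lnot R \lor T)) \to Q)) \to (\lnot T \lor Q)
≡ \lnot (\lnot R \to (((P \lor \lnot S) \to (\lnot R \lor T)) \to Q)) \lor \lnot T \lor Q   (eliminate \to)
≡ \lnot (\lnot \lnot R \lor (((P \lor \lnot S) \to (\lnot R \lor T)) \to Q)) \lor \lnot T \lor Q   (eliminate \to)
≡ \lnot (\lnot \lnot R \lor \lnot ((P \lor \lnot S) \to (\lnot R \lor T)) \lor Q) \lor \lnot T \lor Q   (eliminate \to)
≡ \lnot (\lnot \lnot R \lor \lnot (\lnot (P \lor \lnot S) \lor \lnot R \lor T) \lor Q) \lor \lnot T \lor Q   (eliminate \to)
≡ (\lnot \lnot \lnot R \land \lnot \lnot (\lnot (P \lor \lnot S) \lor \lnot R \lor T) \land \lnot Q) \lor \lnot T \lor Q   (De Morgan)
≡ (\lnot R \land \lnot \lnot (\lnot (P \lor \lnot S) \lor \lnot R \lor T) \land \lnot Q) \lor \lnot T \lor Q   (double negation)
≡ (\lnot R \land (\lnot (P \lor \lnot S) \lor \lnot R \lor T) \land \lnot Q) \lor \lnot T \lor Q   (double negation)
≡ (\lnot R \land ((\lnot P \land \lnot \lnot S) \lor \lnot R \lor T) \land \lnot Q) \lor \lnot T \lor Q   (De Morgan)
≡ (\lnot R \land ((\lnot P \land S) \lor \lnot R \lor T) \land \lnot Q) \lor \lnot T \lor Q   (double negation)
≡ (\lnot R \lor \lnot T \lor Q) \land (\lnot P \lor \lnot R \lor T \lor \lnot T \lor Q) \land (S \lor \lnot R \lor T \lor \lnot T \lor Q) \land (\lnot Q \lor \lnot T \lor Q)   (distribute \lor over \land)
≡ \lnot R \lor \lnot T \lor Q   (simplify)

\lnot R \lor \lnot T \lor Q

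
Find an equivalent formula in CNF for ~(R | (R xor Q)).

~R & (~Q | R)

~(R | (R xor Q))
= ~(R | ((R | Q) & ~(R & Q)))   [expand xor]
= ~R & ~((R | Q) & ~(R & Q))   [De Morgan]
= ~R & (~(R | Q) | ~~(R & Q))   [De Morgan]
= ~R & ((~R & ~Q) | ~~(R & Q))   [De Morgan]
= ~R & ((~R & ~Q) | (R & Q))   [double negation]
= ~R & (~R | R) & (~R | Q) & (~Q | R) & (~Q | Q)   [distribute | over &]
= ~R & (~Q | R)   [simplify]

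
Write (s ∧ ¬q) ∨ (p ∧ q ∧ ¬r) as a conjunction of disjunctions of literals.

(s ∨ p) ∧ (s ∨ q) ∧ (s ∨ ¬r) ∧ (¬q ∨ p) ∧ (¬q ∨ ¬r)

(s ∧ ¬q) ∨ (p ∧ q ∧ ¬r)
≡ (s ∨ p) ∧ (s ∨ q) ∧ (s ∨ ¬r) ∧ (¬q ∨ p) ∧ (¬q ∨ q) ∧ (¬q ∨ ¬r)   — distribute ∨ over ∧
≡ (s ∨ p) ∧ (s ∨ q) ∧ (s ∨ ¬r) ∧ (¬q ∨ p) ∧ (¬q ∨ ¬r)   — simplify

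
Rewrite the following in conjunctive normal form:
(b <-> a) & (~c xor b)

(~b | a) & (~a | b) & (~c | b) & (c | ~b)

(b <-> a) & (~c xor b)
≡ (b -> a) & (a -> b) & (~c xor b)   [eliminate <->]
≡ (~b | a) & (a -> b) & (~c xor b)   [eliminate ->]
≡ (~b | a) & (~a | b) & (~c xor b)   [eliminate ->]
≡ (~b | a) & (~a | b) & (~c | b) & ~(~c & b)   [expand xor]
≡ (~b | a) & (~a | b) & (~c | b) & (~~c | ~b)   [De Morgan]
≡ (~b | a) & (~a | b) & (~c | b) & (c | ~b)   [double negation]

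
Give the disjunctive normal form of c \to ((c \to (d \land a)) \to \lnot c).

c \to ((c \to (d \land a)) \to \lnot c)
= \lnot c \lor ((c \to (d \land a)) \to \lnot c)   — eliminate \to
= \lnot c \lor \lnot (c \to (d \land a)) \lor \lnot c   — eliminate \to
= \lnot c \lor \lnot (\lnot c \lor (d \land a)) \lor \lnot c   — eliminate \to
= \lnot c \lor (\lnot \lnot c \land \lnot (d \land a)) \lor \lnot c   — De Morgan
= \lnot c \lor (c \land \lnot (d \land a)) \lor \lnot c   — double negation
= \lnot c \lor (c \land (\lnot d \lor \lnot a)) \lor \lnot c   — De Morgan
= \lnot c \lor (c \land \lnot d) \lor (c \land \lnot a) \lor \lnot c   — distribute \land over \lor
= \lnot c \lor (c \land \lnot d) \lor (c \land \lnot a)   — simplify

\lnot c \lor (c \land \lnot d) \lor (c \land \lnot a)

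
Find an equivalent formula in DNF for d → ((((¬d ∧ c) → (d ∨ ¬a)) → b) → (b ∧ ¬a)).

d → ((((¬d ∧ c) → (d ∨ ¬a)) → b) → (b ∧ ¬a))
= ¬d ∨ ((((¬d ∧ c) → (d ∨ ¬a)) → b) → (b ∧ ¬a))   [eliminate →]
= ¬d ∨ ¬(((¬d ∧ c) → (d ∨ ¬a)) → b) ∨ (b ∧ ¬a)   [eliminate →]
= ¬d ∨ ¬(¬((¬d ∧ c) → (d ∨ ¬a)) ∨ b) ∨ (b ∧ ¬a)   [eliminate →]
= ¬d ∨ ¬(¬(¬(¬d ∧ c) ∨ d ∨ ¬a) ∨ b) ∨ (b ∧ ¬a)   [eliminate →]
= ¬d ∨ (¬¬(¬(¬d ∧ c) ∨ d ∨ ¬a) ∧ ¬b) ∨ (b ∧ ¬a)   [De Morgan]
= ¬d ∨ ((¬(¬d ∧ c) ∨ d ∨ ¬a) ∧ ¬b) ∨ (b ∧ ¬a)   [double negation]
= ¬d ∨ ((¬¬d ∨ ¬c ∨ d ∨ ¬a) ∧ ¬b) ∨ (b ∧ ¬a)   [De Morgan]
= ¬d ∨ ((d ∨ ¬c ∨ d ∨ ¬a) ∧ ¬b) ∨ (b ∧ ¬a)   [double negation]
= ¬d ∨ (d ∧ ¬b) ∨ (¬c ∧ ¬b) ∨ (d ∧ ¬b) ∨ (¬a ∧ ¬b) ∨ (b ∧ ¬a)   [distribute ∧ over ∨]
= ¬d ∨ (d ∧ ¬b) ∨ (¬c ∧ ¬b) ∨ (¬a ∧ ¬b) ∨ (b ∧ ¬a)   [simplify]

¬d ∨ (d ∧ ¬b) ∨ (¬c ∧ ¬b) ∨ (¬a ∧ ¬b) ∨ (b ∧ ¬a)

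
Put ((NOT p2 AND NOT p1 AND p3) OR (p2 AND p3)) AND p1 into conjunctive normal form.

((NOT p2 AND NOT p1 AND p3) OR (p2 AND p3)) AND p1
≡ (NOT p2 OR p2) AND (NOT p2 OR p3) AND (NOT p1 OR p2) AND (NOT p1 OR p3) AND (p3 OR p2) AND (p3 OR p3) AND p1   (distribute OR over AND)
≡ (NOT p1 OR p2) AND p3 AND p1   (simplify)

(NOT p1 OR p2) AND p3 AND p1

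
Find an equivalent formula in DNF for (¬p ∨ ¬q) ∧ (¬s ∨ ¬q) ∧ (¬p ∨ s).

(¬p ∧ ¬s) ∨ (¬p ∧ ¬q) ∨ (¬q ∧ s)

(¬p ∨ ¬q) ∧ (¬s ∨ ¬q) ∧ (¬p ∨ s)
≡ (¬p ∧ ¬s ∧ ¬p) ∨ (¬p ∧ ¬s ∧ s) ∨ (¬p ∧ ¬q ∧ ¬p) ∨ (¬p ∧ ¬q ∧ s) ∨ (¬q ∧ ¬s ∧ ¬p) ∨ (¬q ∧ ¬s ∧ s) ∨ (¬q ∧ ¬q ∧ ¬p) ∨ (¬q ∧ ¬q ∧ s)   [distribute ∧ over ∨]
≡ (¬p ∧ ¬s) ∨ (¬p ∧ ¬q) ∨ (¬q ∧ s)   [simplify]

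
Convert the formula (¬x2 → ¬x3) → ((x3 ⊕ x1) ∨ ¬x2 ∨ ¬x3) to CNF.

(¬x2 → ¬x3) → ((x3 ⊕ x1) ∨ ¬x2 ∨ ¬x3)
⇔ ¬(¬x2 → ¬x3) ∨ (x3 ⊕ x1) ∨ ¬x2 ∨ ¬x3   [eliminate →]
⇔ ¬(¬¬x2 ∨ ¬x3) ∨ (x3 ⊕ x1) ∨ ¬x2 ∨ ¬x3   [eliminate →]
⇔ ¬(¬¬x2 ∨ ¬x3) ∨ ((x3 ∨ x1) ∧ ¬(x3 ∧ x1)) ∨ ¬x2 ∨ ¬x3   [expand ⊕]
⇔ (¬¬¬x2 ∧ ¬¬x3) ∨ ((x3 ∨ x1) ∧ ¬(x3 ∧ x1)) ∨ ¬x2 ∨ ¬x3   [De Morgan]
⇔ (¬x2 ∧ ¬¬x3) ∨ ((x3 ∨ x1) ∧ ¬(x3 ∧ x1)) ∨ ¬x2 ∨ ¬x3   [double negation]
⇔ (¬x2 ∧ x3) ∨ ((x3 ∨ x1) ∧ ¬(x3 ∧ x1)) ∨ ¬x2 ∨ ¬x3   [double negation]
⇔ (¬x2 ∧ x3) ∨ ((x3 ∨ x1) ∧ (¬x3 ∨ ¬x1)) ∨ ¬x2 ∨ ¬x3   [De Morgan]
⇔ (¬x2 ∨ x3 ∨ x1 ∨ ¬x2 ∨ ¬x3) ∧ (¬x2 ∨ ¬x3 ∨ ¬x1 ∨ ¬x2 ∨ ¬x3) ∧ (x3 ∨ x3 ∨ x1 ∨ ¬x2 ∨ ¬x3) ∧ (x3 ∨ ¬x3 ∨ ¬x1 ∨ ¬x2 ∨ ¬x3)   [distribute ∨ over ∧]
⇔ ¬x2 ∨ ¬x3 ∨ ¬x1   [simplify]

¬x2 ∨ ¬x3 ∨ ¬x1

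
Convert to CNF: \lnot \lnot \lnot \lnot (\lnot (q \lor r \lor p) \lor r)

(\lnot q \lor r) \land (\lnot p \lor r)

\lnot \lnot \lnot \lnot (\lnot (q \lor r \lor p) \lor r)
⇔ \lnot \lnot (\lnot (q \lor r \lor p) \lor r)   — double negation
⇔ \lnot (q \lor r \lor p) \lor r   — double negation
⇔ (\lnot q \land \lnot r \land \lnot p) \lor r   — De Morgan
⇔ (\lnot q \lor r) \land (\lnot r \lor r) \land (\lnot p \lor r)   — distribute \lor over \land
⇔ (\lnot q \lor r) \land (\lnot p \lor r)   — simplify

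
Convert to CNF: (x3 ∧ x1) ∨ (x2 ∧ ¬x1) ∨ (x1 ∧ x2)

(x3 ∨ x2) ∧ (x1 ∨ x2)

(x3 ∧ x1) ∨ (x2 ∧ ¬x1) ∨ (x1 ∧ x2)
≡ (x3 ∨ x2 ∨ x1) ∧ (x3 ∨ x2 ∨ x2) ∧ (x3 ∨ ¬x1 ∨ x1) ∧ (x3 ∨ ¬x1 ∨ x2) ∧ (x1 ∨ x2 ∨ x1) ∧ (x1 ∨ x2 ∨ x2) ∧ (x1 ∨ ¬x1 ∨ x1) ∧ (x1 ∨ ¬x1 ∨ x2)   [distribute ∨ over ∧]
≡ (x3 ∨ x2) ∧ (x1 ∨ x2)   [simplify]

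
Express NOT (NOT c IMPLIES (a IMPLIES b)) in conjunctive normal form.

NOT c AND a AND NOT b

NOT (NOT c IMPLIES (a IMPLIES b))
= NOT (NOT NOT c OR (a IMPLIES b))   [eliminate IMPLIES]
= NOT (NOT NOT c OR NOT a OR b)   [eliminate IMPLIES]
= NOT NOT NOT c AND NOT NOT a AND NOT b   [De Morgan]
= NOT c AND NOT NOT a AND NOT b   [double negation]
= NOT c AND a AND NOT b   [double negation]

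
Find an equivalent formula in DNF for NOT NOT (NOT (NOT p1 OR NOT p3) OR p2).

(p1 AND p3) OR p2

NOT NOT (NOT (NOT p1 OR NOT p3) OR p2)
≡ NOT (NOT p1 OR NOT p3) OR p2   [double negation]
≡ (NOT NOT p1 AND NOT NOT p3) OR p2   [De Morgan]
≡ (p1 AND NOT NOT p3) OR p2   [double negation]
≡ (p1 AND p3) OR p2   [double negation]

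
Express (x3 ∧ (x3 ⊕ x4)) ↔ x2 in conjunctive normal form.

(x3 ∧ (x3 ⊕ x4)) ↔ x2
≡ ((x3 ∧ (x3 ⊕ x4)) → x2) ∧ (x2 → (x3 ∧ (x3 ⊕ x4)))   [eliminate ↔]
≡ (¬(x3 ∧ (x3 ⊕ x4)) ∨ x2) ∧ (x2 → (x3 ∧ (x3 ⊕ x4)))   [eliminate →]
≡ (¬(x3 ∧ (x3 ∨ x4) ∧ ¬(x3 ∧ x4)) ∨ x2) ∧ (x2 → (x3 ∧ (x3 ⊕ x4)))   [expand ⊕]
≡ (¬(x3 ∧ (x3 ∨ x4) ∧ ¬(x3 ∧ x4)) ∨ x2) ∧ (¬x2 ∨ (x3 ∧ (x3 ⊕ x4)))   [eliminate →]
≡ (¬(x3 ∧ (x3 ∨ x4) ∧ ¬(x3 ∧ x4)) ∨ x2) ∧ (¬x2 ∨ (x3 ∧ (x3 ∨ x4) ∧ ¬(x3 ∧ x4)))   [expand ⊕]
≡ (¬x3 ∨ ¬(x3 ∨ x4) ∨ ¬¬(x3 ∧ x4) ∨ x2) ∧ (¬x2 ∨ (x3 ∧ (x3 ∨ x4) ∧ ¬(x3 ∧ x4)))   [De Morgan]
≡ (¬x3 ∨ (¬x3 ∧ ¬x4) ∨ ¬¬(x3 ∧ x4) ∨ x2) ∧ (¬x2 ∨ (x3 ∧ (x3 ∨ x4) ∧ ¬(x3 ∧ x4)))   [De Morgan]
≡ (¬x3 ∨ (¬x3 ∧ ¬x4) ∨ (x3 ∧ x4) ∨ x2) ∧ (¬x2 ∨ (x3 ∧ (x3 ∨ x4) ∧ ¬(x3 ∧ x4)))   [double negation]
≡ (¬x3 ∨ (¬x3 ∧ ¬x4) ∨ (x3 ∧ x4) ∨ x2) ∧ (¬x2 ∨ (x3 ∧ (x3 ∨ x4) ∧ (¬x3 ∨ ¬x4)))   [De Morgan]
≡ (¬x3 ∨ ¬x3 ∨ x3 ∨ x2) ∧ (¬x3 ∨ ¬x3 ∨ x4 ∨ x2) ∧ (¬x3 ∨ ¬x4 ∨ x3 ∨ x2) ∧ (¬x3 ∨ ¬x4 ∨ x4 ∨ x2) ∧ (¬x2 ∨ x3) ∧ (¬x2 ∨ x3 ∨ x4) ∧ (¬x2 ∨ ¬x3 ∨ ¬x4)   [distribute ∨ over ∧]
≡ (¬x3 ∨ x4 ∨ x2) ∧ (¬x2 ∨ x3) ∧ (¬x2 ∨ ¬x3 ∨ ¬x4)   [simplify]

(¬x3 ∨ x4 ∨ x2) ∧ (¬x2 ∨ x3) ∧ (¬x2 ∨ ¬x3 ∨ ¬x4)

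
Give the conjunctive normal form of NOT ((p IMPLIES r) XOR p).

p AND (NOT p OR r)

NOT ((p IMPLIES r) XOR p)
≡ NOT (((p IMPLIES r) OR p) AND NOT ((p IMPLIES r) AND p))   [expand XOR]
≡ NOT ((NOT p OR r OR p) AND NOT ((p IMPLIES r) AND p))   [eliminate IMPLIES]
≡ NOT ((NOT p OR r OR p) AND NOT ((NOT p OR r) AND p))   [eliminate IMPLIES]
≡ NOT (NOT p OR r OR p) OR NOT NOT ((NOT p OR r) AND p)   [De Morgan]
≡ (NOT NOT p AND NOT r AND NOT p) OR NOT NOT ((NOT p OR r) AND p)   [De Morgan]
≡ (p AND NOT r AND NOT p) OR NOT NOT ((NOT p OR r) AND p)   [double negation]
≡ (p AND NOT r AND NOT p) OR ((NOT p OR r) AND p)   [double negation]
≡ (p OR NOT p OR r) AND (p OR p) AND (NOT r OR NOT p OR r) AND (NOT r OR p) AND (NOT p OR NOT p OR r) AND (NOT p OR p)   [distribute OR over AND]
≡ p AND (NOT p OR r)   [simplify]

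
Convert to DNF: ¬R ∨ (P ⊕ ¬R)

¬R ∨ (P ⊕ ¬R)
= ¬R ∨ (P ∧ ¬¬R) ∨ (¬P ∧ ¬R)
= ¬R ∨ (P ∧ R) ∨ (¬P ∧ ¬R)
= ¬R ∨ (P ∧ R)

¬R ∨ (P ∧ R)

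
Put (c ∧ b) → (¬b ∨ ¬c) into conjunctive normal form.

(c ∧ b) → (¬b ∨ ¬c)
≡ ¬(c ∧ b) ∨ ¬b ∨ ¬c
≡ ¬c ∨ ¬b ∨ ¬b ∨ ¬c
≡ ¬c ∨ ¬b

¬c ∨ ¬b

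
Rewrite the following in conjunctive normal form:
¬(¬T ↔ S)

(¬T ∨ S) ∧ (¬S ∨ T)

¬(¬T ↔ S)
= ¬((¬T → S) ∧ (S → ¬T))   [eliminate ↔]
= ¬((¬¬T ∨ S) ∧ (S → ¬T))   [eliminate →]
= ¬((¬¬T ∨ S) ∧ (¬S ∨ ¬T))   [eliminate →]
= ¬(¬¬T ∨ S) ∨ ¬(¬S ∨ ¬T)   [De Morgan]
= (¬¬¬T ∧ ¬S) ∨ ¬(¬S ∨ ¬T)   [De Morgan]
= (¬T ∧ ¬S) ∨ ¬(¬S ∨ ¬T)   [double negation]
= (¬T ∧ ¬S) ∨ (¬¬S ∧ ¬¬T)   [De Morgan]
= (¬T ∧ ¬S) ∨ (S ∧ ¬¬T)   [double negation]
= (¬T ∧ ¬S) ∨ (S ∧ T)   [double negation]
= (¬T ∨ S) ∧ (¬T ∨ T) ∧ (¬S ∨ S) ∧ (¬S ∨ T)   [distribute ∨ over ∧]
= (¬T ∨ S) ∧ (¬S ∨ T)   [simplify]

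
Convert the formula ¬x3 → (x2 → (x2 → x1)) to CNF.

¬x3 → (x2 → (x2 → x1))
≡ ¬¬x3 ∨ (x2 → (x2 → x1))   [eliminate →]
≡ ¬¬x3 ∨ ¬x2 ∨ (x2 → x1)   [eliminate →]
≡ ¬¬x3 ∨ ¬x2 ∨ ¬x2 ∨ x1   [eliminate →]
≡ x3 ∨ ¬x2 ∨ ¬x2 ∨ x1   [double negation]
≡ x3 ∨ ¬x2 ∨ x1   [simplify]

x3 ∨ ¬x2 ∨ x1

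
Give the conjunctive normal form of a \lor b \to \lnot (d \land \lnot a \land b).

\lnot b \lor \lnot d \lor a

a \lor b \to \lnot (d \land \lnot a \land b)
≡ \lnot (a \lor b) \lor \lnot (d \land \lnot a \land b)   [eliminate \to]
≡ \lnot a \land \lnot b \lor \lnot (d \land \lnot a \land b)   [De Morgan]
≡ \lnot a \land \lnot b \lor \lnot d \lor \lnot \lnot a \lor \lnot b   [De Morgan]
≡ \lnot a \land \lnot b \lor \lnot d \lor a \lor \lnot b   [double negation]
≡ (\lnot a \lor \lnot d \lor a \lor \lnot b) \land (\lnot b \lor \lnot d \lor a \lor \lnot b)   [distribute \lor over \land]
≡ \lnot b \lor \lnot d \lor a   [simplify]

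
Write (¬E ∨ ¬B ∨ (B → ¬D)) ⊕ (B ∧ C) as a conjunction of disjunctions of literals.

(¬E ∨ ¬B ∨ (B → ¬D)) ⊕ (B ∧ C)
= (¬E ∨ ¬B ∨ (B → ¬D) ∨ (B ∧ C)) ∧ ¬((¬E ∨ ¬B ∨ (B → ¬D)) ∧ B ∧ C)   — expand ⊕
= (¬E ∨ ¬B ∨ ¬B ∨ ¬D ∨ (B ∧ C)) ∧ ¬((¬E ∨ ¬B ∨ (B → ¬D)) ∧ B ∧ C)   — eliminate →
= (¬E ∨ ¬B ∨ ¬B ∨ ¬D ∨ (B ∧ C)) ∧ ¬((¬E ∨ ¬B ∨ ¬B ∨ ¬D) ∧ B ∧ C)   — eliminate →
= (¬E ∨ ¬B ∨ ¬B ∨ ¬D ∨ (B ∧ C)) ∧ (¬(¬E ∨ ¬B ∨ ¬B ∨ ¬D) ∨ ¬B ∨ ¬C)   — De Morgan
= (¬E ∨ ¬B ∨ ¬B ∨ ¬D ∨ (B ∧ C)) ∧ ((¬¬E ∧ ¬¬B ∧ ¬¬B ∧ ¬¬D) ∨ ¬B ∨ ¬C)   — De Morgan
= (¬E ∨ ¬B ∨ ¬B ∨ ¬D ∨ (B ∧ C)) ∧ ((E ∧ ¬¬B ∧ ¬¬B ∧ ¬¬D) ∨ ¬B ∨ ¬C)   — double negation
= (¬E ∨ ¬B ∨ ¬B ∨ ¬D ∨ (B ∧ C)) ∧ ((E ∧ B ∧ ¬¬B ∧ ¬¬D) ∨ ¬B ∨ ¬C)   — double negation
= (¬E ∨ ¬B ∨ ¬B ∨ ¬D ∨ (B ∧ C)) ∧ ((E ∧ B ∧ B ∧ ¬¬D) ∨ ¬B ∨ ¬C)   — double negation
= (¬E ∨ ¬B ∨ ¬B ∨ ¬D ∨ (B ∧ C)) ∧ ((E ∧ B ∧ B ∧ D) ∨ ¬B ∨ ¬C)   — double negation
= (¬E ∨ ¬B ∨ ¬B ∨ ¬D ∨ B) ∧ (¬E ∨ ¬B ∨ ¬B ∨ ¬D ∨ C) ∧ (E ∨ ¬B ∨ ¬C) ∧ (B ∨ ¬B ∨ ¬C) ∧ (B ∨ ¬B ∨ ¬C) ∧ (D ∨ ¬B ∨ ¬C)   — distribute ∨ over ∧
= (¬E ∨ ¬B ∨ ¬D ∨ C) ∧ (E ∨ ¬B ∨ ¬C) ∧ (D ∨ ¬B ∨ ¬C)   — simplify

(¬E ∨ ¬B ∨ ¬D ∨ C) ∧ (E ∨ ¬B ∨ ¬C) ∧ (D ∨ ¬B ∨ ¬C)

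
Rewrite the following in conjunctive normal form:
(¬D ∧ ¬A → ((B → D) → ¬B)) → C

(¬D ∧ ¬A → ((B → D) → ¬B)) → C
= ¬(¬D ∧ ¬A → ((B → D) → ¬B)) ∨ C   [eliminate →]
= ¬(¬(¬D ∧ ¬A) ∨ ((B → D) → ¬B)) ∨ C   [eliminate →]
= ¬(¬(¬D ∧ ¬A) ∨ ¬(B → D) ∨ ¬B) ∨ C   [eliminate →]
= ¬(¬(¬D ∧ ¬A) ∨ ¬(¬B ∨ D) ∨ ¬B) ∨ C   [eliminate →]
= ¬¬(¬D ∧ ¬A) ∧ ¬¬(¬B ∨ D) ∧ ¬¬B ∨ C   [De Morgan]
= ¬D ∧ ¬A ∧ ¬¬(¬B ∨ D) ∧ ¬¬B ∨ C   [double negation]
= ¬D ∧ ¬A ∧ (¬B ∨ D) ∧ ¬¬B ∨ C   [double negation]
= ¬D ∧ ¬A ∧ (¬B ∨ D) ∧ B ∨ C   [double negation]
= (¬D ∨ C) ∧ (¬A ∨ C) ∧ (¬B ∨ D ∨ C) ∧ (B ∨ C)   [distribute ∨ over ∧]

(¬D ∨ C) ∧ (¬A ∨ C) ∧ (¬B ∨ D ∨ C) ∧ (B ∨ C)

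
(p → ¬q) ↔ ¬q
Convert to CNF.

p ∨ ¬q

(p → ¬q) ↔ ¬q
= ((p → ¬q) → ¬q) ∧ (¬q → (p → ¬q))   — eliminate ↔
= (¬(p → ¬q) ∨ ¬q) ∧ (¬q → (p → ¬q))   — eliminate →
= (¬(¬p ∨ ¬q) ∨ ¬q) ∧ (¬q → (p → ¬q))   — eliminate →
= (¬(¬p ∨ ¬q) ∨ ¬q) ∧ (¬¬q ∨ (p → ¬q))   — eliminate →
= (¬(¬p ∨ ¬q) ∨ ¬q) ∧ (¬¬q ∨ ¬p ∨ ¬q)   — eliminate →
= ((¬¬p ∧ ¬¬q) ∨ ¬q) ∧ (¬¬q ∨ ¬p ∨ ¬q)   — De Morgan
= ((p ∧ ¬¬q) ∨ ¬q) ∧ (¬¬q ∨ ¬p ∨ ¬q)   — double negation
= ((p ∧ q) ∨ ¬q) ∧ (¬¬q ∨ ¬p ∨ ¬q)   — double negation
= ((p ∧ q) ∨ ¬q) ∧ (q ∨ ¬p ∨ ¬q)   — double negation
= (p ∨ ¬q) ∧ (q ∨ ¬q) ∧ (q ∨ ¬p ∨ ¬q)   — distribute ∨ over ∧
= p ∨ ¬q   — simplify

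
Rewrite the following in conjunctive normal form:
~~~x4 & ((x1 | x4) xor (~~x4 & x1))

~~~x4 & ((x1 | x4) xor (~~x4 & x1))
≡ ~~~x4 & (x1 | x4 | (~~x4 & x1)) & ~((x1 | x4) & ~~x4 & x1)   (expand xor)
≡ ~x4 & (x1 | x4 | (~~x4 & x1)) & ~((x1 | x4) & ~~x4 & x1)   (double negation)
≡ ~x4 & (x1 | x4 | (x4 & x1)) & ~((x1 | x4) & ~~x4 & x1)   (double negation)
≡ ~x4 & (x1 | x4 | (x4 & x1)) & (~(x1 | x4) | ~~~x4 | ~x1)   (De Morgan)
≡ ~x4 & (x1 | x4 | (x4 & x1)) & ((~x1 & ~x4) | ~~~x4 | ~x1)   (De Morgan)
≡ ~x4 & (x1 | x4 | (x4 & x1)) & ((~x1 & ~x4) | ~x4 | ~x1)   (double negation)
≡ ~x4 & (x1 | x4 | x4) & (x1 | x4 | x1) & (~x1 | ~x4 | ~x1) & (~x4 | ~x4 | ~x1)   (distribute | over &)
≡ ~x4 & (x1 | x4)   (simplify)

~x4 & (x1 | x4)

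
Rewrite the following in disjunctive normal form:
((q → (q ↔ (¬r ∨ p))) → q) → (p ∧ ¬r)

¬q ∨ (p ∧ ¬r)

((q → (q ↔ (¬r ∨ p))) → q) → (p ∧ ¬r)
≡ ¬((q → (q ↔ (¬r ∨ p))) → q) ∨ (p ∧ ¬r)   [eliminate →]
≡ ¬(¬(q → (q ↔ (¬r ∨ p))) ∨ q) ∨ (p ∧ ¬r)   [eliminate →]
≡ ¬(¬(¬q ∨ (q ↔ (¬r ∨ p))) ∨ q) ∨ (p ∧ ¬r)   [eliminate →]
≡ ¬(¬(¬q ∨ ((q → (¬r ∨ p)) ∧ ((¬r ∨ p) → q))) ∨ q) ∨ (p ∧ ¬r)   [eliminate ↔]
≡ ¬(¬(¬q ∨ ((¬q ∨ ¬r ∨ p) ∧ ((¬r ∨ p) → q))) ∨ q) ∨ (p ∧ ¬r)   [eliminate →]
≡ ¬(¬(¬q ∨ ((¬q ∨ ¬r ∨ p) ∧ (¬(¬r ∨ p) ∨ q))) ∨ q) ∨ (p ∧ ¬r)   [eliminate →]
≡ (¬¬(¬q ∨ ((¬q ∨ ¬r ∨ p) ∧ (¬(¬r ∨ p) ∨ q))) ∧ ¬q) ∨ (p ∧ ¬r)   [De Morgan]
≡ ((¬q ∨ ((¬q ∨ ¬r ∨ p) ∧ (¬(¬r ∨ p) ∨ q))) ∧ ¬q) ∨ (p ∧ ¬r)   [double negation]
≡ ((¬q ∨ ((¬q ∨ ¬r ∨ p) ∧ ((¬¬r ∧ ¬p) ∨ q))) ∧ ¬q) ∨ (p ∧ ¬r)   [De Morgan]
≡ ((¬q ∨ ((¬q ∨ ¬r ∨ p) ∧ ((r ∧ ¬p) ∨ q))) ∧ ¬q) ∨ (p ∧ ¬r)   [double negation]
≡ (¬q ∧ ¬q) ∨ (¬q ∧ r ∧ ¬p ∧ ¬q) ∨ (¬q ∧ q ∧ ¬q) ∨ (¬r ∧ r ∧ ¬p ∧ ¬q) ∨ (¬r ∧ q ∧ ¬q) ∨ (p ∧ r ∧ ¬p ∧ ¬q) ∨ (p ∧ q ∧ ¬q) ∨ (p ∧ ¬r)   [distribute ∧ over ∨]
≡ ¬q ∨ (p ∧ ¬r)   [simplify]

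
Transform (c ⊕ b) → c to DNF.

(¬c ∧ ¬b) ∨ c

(c ⊕ b) → c
⇔ ¬(c ⊕ b) ∨ c   — eliminate →
⇔ ¬((c ∧ ¬b) ∨ (¬c ∧ b)) ∨ c   — expand ⊕
⇔ (¬(c ∧ ¬b) ∧ ¬(¬c ∧ b)) ∨ c   — De Morgan
⇔ ((¬c ∨ ¬¬b) ∧ ¬(¬c ∧ b)) ∨ c   — De Morgan
⇔ ((¬c ∨ b) ∧ ¬(¬c ∧ b)) ∨ c   — double negation
⇔ ((¬c ∨ b) ∧ (¬¬c ∨ ¬b)) ∨ c   — De Morgan
⇔ ((¬c ∨ b) ∧ (c ∨ ¬b)) ∨ c   — double negation
⇔ (¬c ∧ c) ∨ (¬c ∧ ¬b) ∨ (b ∧ c) ∨ (b ∧ ¬b) ∨ c   — distribute ∧ over ∨
⇔ (¬c ∧ ¬b) ∨ c   — simplify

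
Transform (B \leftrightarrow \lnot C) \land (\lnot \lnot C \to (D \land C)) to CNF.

(B \leftrightarrow \lnot C) \land (\lnot \lnot C \to (D \land C))
⇔ (B \to \lnot C) \land (\lnot C \to B) \land (\lnot \lnot C \to (D \land C))   — eliminate \leftrightarrow
⇔ (\lnot B \lor \lnot C) \land (\lnot C \to B) \land (\lnot \lnot C \to (D \land C))   — eliminate \to
⇔ (\lnot B \lor \lnot C) \land (\lnot \lnot C \lor B) \land (\lnot \lnot C \to (D \land C))   — eliminate \to
⇔ (\lnot B \lor \lnot C) \land (\lnot \lnot C \lor B) \land (\lnot \lnot \lnot C \lor (D \land C))   — eliminate \to
⇔ (\lnot B \lor \lnot C) \land (C \lor B) \land (\lnot \lnot \lnot C \lor (D \land C))   — double negation
⇔ (\lnot B \lor \lnot C) \land (C \lor B) \land (\lnot C \lor (D \land C))   — double negation
⇔ (\lnot B \lor \lnot C) \land (C \lor B) \land (\lnot C \lor D) \land (\lnot C \lor C)   — distribute \lor over \land
⇔ (\lnot B \lor \lnot C) \land (C \lor B) \land (\lnot C \lor D)   — simplify

(\lnot B \lor \lnot C) \land (C \lor B) \land (\lnot C \lor D)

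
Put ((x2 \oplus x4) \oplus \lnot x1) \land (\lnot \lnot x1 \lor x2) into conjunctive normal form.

(x2 \lor x4 \lor \lnot x1) \land (\lnot x2 \lor \lnot x4 \lor \lnot x1) \land (\lnot x2 \lor x4 \lor x1) \land (x1 \lor x2)

((x2 \oplus x4) \oplus \lnot x1) \land (\lnot \lnot x1 \lor x2)
⇔ ((x2 \oplus x4) \lor \lnot x1) \land \lnot ((x2 \oplus x4) \land \lnot x1) \land (\lnot \lnot x1 \lor x2)   — expand \oplus
⇔ ((x2 \lor x4) \land \lnot (x2 \land x4) \lor \lnot x1) \land \lnot ((x2 \oplus x4) \land \lnot x1) \land (\lnot \lnot x1 \lor x2)   — expand \oplus
⇔ ((x2 \lor x4) \land \lnot (x2 \land x4) \lor \lnot x1) \land \lnot ((x2 \lor x4) \land \lnot (x2 \land x4) \land \lnot x1) \land (\lnot \lnot x1 \lor x2)   — expand \oplus
⇔ ((x2 \lor x4) \land (\lnot x2 \lor \lnot x4) \lor \lnot x1) \land \lnot ((x2 \lor x4) \land \lnot (x2 \land x4) \land \lnot x1) \land (\lnot \lnot x1 \lor x2)   — De Morgan
⇔ ((x2 \lor x4) \land (\lnot x2 \lor \lnot x4) \lor \lnot x1) \land (\lnot (x2 \lor x4) \lor \lnot \lnot (x2 \land x4) \lor \lnot \lnot x1) \land (\lnot \lnot x1 \lor x2)   — De Morgan
⇔ ((x2 \lor x4) \land (\lnot x2 \lor \lnot x4) \lor \lnot x1) \land (\lnot x2 \land \lnot x4 \lor \lnot \lnot (x2 \land x4) \lor \lnot \lnot x1) \land (\lnot \lnot x1 \lor x2)   — De Morgan
⇔ ((x2 \lor x4) \land (\lnot x2 \lor \lnot x4) \lor \lnot x1) \land (\lnot x2 \land \lnot x4 \lor x2 \land x4 \lor \lnot \lnot x1) \land (\lnot \lnot x1 \lor x2)   — double negation
⇔ ((x2 \lor x4) \land (\lnot x2 \lor \lnot x4) \lor \lnot x1) \land (\lnot x2 \land \lnot x4 \lor x2 \land x4 \lor x1) \land (\lnot \lnot x1 \lor x2)   — double negation
⇔ ((x2 \lor x4) \land (\lnot x2 \lor \lnot x4) \lor \lnot x1) \land (\lnot x2 \land \lnot x4 \lor x2 \land x4 \lor x1) \land (x1 \lor x2)   — double negation
⇔ (x2 \lor x4 \lor \lnot x1) \land (\lnot x2 \lor \lnot x4 \lor \lnot x1) \land (\lnot x2 \lor x2 \lor x1) \land (\lnot x2 \lor x4 \lor x1) \land (\lnot x4 \lor x2 \lor x1) \land (\lnot x4 \lor x4 \lor x1) \land (x1 \lor x2)   — distribute \lor over \land
⇔ (x2 \lor x4 \lor \lnot x1) \land (\lnot x2 \lor \lnot x4 \lor \lnot x1) \land (\lnot x2 \lor x4 \lor x1) \land (x1 \lor x2)   — simplify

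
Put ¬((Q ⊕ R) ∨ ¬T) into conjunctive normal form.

¬((Q ⊕ R) ∨ ¬T)
⇔ ¬(((Q ∨ R) ∧ ¬(Q ∧ R)) ∨ ¬T)   — expand ⊕
⇔ ¬((Q ∨ R) ∧ ¬(Q ∧ R)) ∧ ¬¬T   — De Morgan
⇔ (¬(Q ∨ R) ∨ ¬¬(Q ∧ R)) ∧ ¬¬T   — De Morgan
⇔ ((¬Q ∧ ¬R) ∨ ¬¬(Q ∧ R)) ∧ ¬¬T   — De Morgan
⇔ ((¬Q ∧ ¬R) ∨ (Q ∧ R)) ∧ ¬¬T   — double negation
⇔ ((¬Q ∧ ¬R) ∨ (Q ∧ R)) ∧ T   — double negation
⇔ (¬Q ∨ Q) ∧ (¬Q ∨ R) ∧ (¬R ∨ Q) ∧ (¬R ∨ R) ∧ T   — distribute ∨ over ∧
⇔ (¬Q ∨ R) ∧ (¬R ∨ Q) ∧ T   — simplify

(¬Q ∨ R) ∧ (¬R ∨ Q) ∧ T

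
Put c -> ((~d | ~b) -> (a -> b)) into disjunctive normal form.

c -> ((~d | ~b) -> (a -> b))
= ~c | ((~d | ~b) -> (a -> b))   (eliminate ->)
= ~c | ~(~d | ~b) | (a -> b)   (eliminate ->)
= ~c | ~(~d | ~b) | ~a | b   (eliminate ->)
= ~c | (~~d & ~~b) | ~a | b   (De Morgan)
= ~c | (d & ~~b) | ~a | b   (double negation)
= ~c | (d & b) | ~a | b   (double negation)
= ~c | ~a | b   (simplify)

~c | ~a | b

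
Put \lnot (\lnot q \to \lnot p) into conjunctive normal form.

\lnot q \land p

\lnot (\lnot q \to \lnot p)
≡ \lnot (\lnot \lnot q \lor \lnot p)   [eliminate \to]
≡ \lnot \lnot \lnot q \land \lnot \lnot p   [De Morgan]
≡ \lnot q \land \lnot \lnot p   [double negation]
≡ \lnot q \land p   [double negation]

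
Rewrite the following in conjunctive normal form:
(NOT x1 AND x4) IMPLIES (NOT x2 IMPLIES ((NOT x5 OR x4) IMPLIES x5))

x1 OR NOT x4 OR x2 OR x5

(NOT x1 AND x4) IMPLIES (NOT x2 IMPLIES ((NOT x5 OR x4) IMPLIES x5))
≡ NOT (NOT x1 AND x4) OR (NOT x2 IMPLIES ((NOT x5 OR x4) IMPLIES x5))   [eliminate IMPLIES]
≡ NOT (NOT x1 AND x4) OR NOT NOT x2 OR ((NOT x5 OR x4) IMPLIES x5)   [eliminate IMPLIES]
≡ NOT (NOT x1 AND x4) OR NOT NOT x2 OR NOT (NOT x5 OR x4) OR x5   [eliminate IMPLIES]
≡ NOT NOT x1 OR NOT x4 OR NOT NOT x2 OR NOT (NOT x5 OR x4) OR x5   [De Morgan]
≡ x1 OR NOT x4 OR NOT NOT x2 OR NOT (NOT x5 OR x4) OR x5   [double negation]
≡ x1 OR NOT x4 OR x2 OR NOT (NOT x5 OR x4) OR x5   [double negation]
≡ x1 OR NOT x4 OR x2 OR (NOT NOT x5 AND NOT x4) OR x5   [De Morgan]
≡ x1 OR NOT x4 OR x2 OR (x5 AND NOT x4) OR x5   [double negation]
≡ (x1 OR NOT x4 OR x2 OR x5 OR x5) AND (x1 OR NOT x4 OR x2 OR NOT x4 OR x5)   [distribute OR over AND]
≡ x1 OR NOT x4 OR x2 OR x5   [simplify]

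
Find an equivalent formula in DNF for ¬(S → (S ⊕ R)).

¬(S → (S ⊕ R))
= ¬(¬S ∨ (S ⊕ R))
= ¬(¬S ∨ (S ∧ ¬R) ∨ (¬S ∧ R))
= ¬¬S ∧ ¬(S ∧ ¬R) ∧ ¬(¬S ∧ R)
= S ∧ ¬(S ∧ ¬R) ∧ ¬(¬S ∧ R)
= S ∧ (¬S ∨ ¬¬R) ∧ ¬(¬S ∧ R)
= S ∧ (¬S ∨ R) ∧ ¬(¬S ∧ R)
= S ∧ (¬S ∨ R) ∧ (¬¬S ∨ ¬R)
= S ∧ (¬S ∨ R) ∧ (S ∨ ¬R)
= (S ∧ ¬S ∧ S) ∨ (S ∧ ¬S ∧ ¬R) ∨ (S ∧ R ∧ S) ∨ (S ∧ R ∧ ¬R)
= S ∧ R

S ∧ R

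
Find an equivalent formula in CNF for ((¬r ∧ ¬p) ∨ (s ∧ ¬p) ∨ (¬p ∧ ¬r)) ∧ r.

((¬r ∧ ¬p) ∨ (s ∧ ¬p) ∨ (¬p ∧ ¬r)) ∧ r
= (¬r ∨ s ∨ ¬p) ∧ (¬r ∨ s ∨ ¬r) ∧ (¬r ∨ ¬p ∨ ¬p) ∧ (¬r ∨ ¬p ∨ ¬r) ∧ (¬p ∨ s ∨ ¬p) ∧ (¬p ∨ s ∨ ¬r) ∧ (¬p ∨ ¬p ∨ ¬p) ∧ (¬p ∨ ¬p ∨ ¬r) ∧ r   (distribute ∨ over ∧)
= (¬r ∨ s) ∧ ¬p ∧ r   (simplify)

(¬r ∨ s) ∧ ¬p ∧ r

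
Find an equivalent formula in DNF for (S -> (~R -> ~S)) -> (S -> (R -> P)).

~S | ~R | P

(S -> (~R -> ~S)) -> (S -> (R -> P))
= ~(S -> (~R -> ~S)) | (S -> (R -> P))
= ~(~S | (~R -> ~S)) | (S -> (R -> P))
= ~(~S | ~~R | ~S) | (S -> (R -> P))
= ~(~S | ~~R | ~S) | ~S | (R -> P)
= ~(~S | ~~R | ~S) | ~S | ~R | P
= (~~S & ~~~R & ~~S) | ~S | ~R | P
= (S & ~~~R & ~~S) | ~S | ~R | P
= (S & ~R & ~~S) | ~S | ~R | P
= (S & ~R & S) | ~S | ~R | P
= ~S | ~R | P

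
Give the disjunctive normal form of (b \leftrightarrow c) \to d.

(b \leftrightarrow c) \to d
⇔ \lnot (b \leftrightarrow c) \lor d   (eliminate \to)
⇔ \lnot ((b \to c) \land (c \to b)) \lor d   (eliminate \leftrightarrow)
⇔ \lnot ((\lnot b \lor c) \land (c \to b)) \lor d   (eliminate \to)
⇔ \lnot ((\lnot b \lor c) \land (\lnot c \lor b)) \lor d   (eliminate \to)
⇔ \lnot (\lnot b \lor c) \lor \lnot (\lnot c \lor b) \lor d   (De Morgan)
⇔ (\lnot \lnot b \land \lnot c) \lor \lnot (\lnot c \lor b) \lor d   (De Morgan)
⇔ (b \land \lnot c) \lor \lnot (\lnot c \lor b) \lor d   (double negation)
⇔ (b \land \lnot c) \lor (\lnot \lnot c \land \lnot b) \lor d   (De Morgan)
⇔ (b \land \lnot c) \lor (c \land \lnot b) \lor d   (double negation)

(b \land \lnot c) \lor (c \land \lnot b) \lor d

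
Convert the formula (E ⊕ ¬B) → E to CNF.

(E ⊕ ¬B) → E
≡ ¬(E ⊕ ¬B) ∨ E   — eliminate →
≡ ¬((E ∨ ¬B) ∧ ¬(E ∧ ¬B)) ∨ E   — expand ⊕
≡ ¬(E ∨ ¬B) ∨ ¬¬(E ∧ ¬B) ∨ E   — De Morgan
≡ (¬E ∧ ¬¬B) ∨ ¬¬(E ∧ ¬B) ∨ E   — De Morgan
≡ (¬E ∧ B) ∨ ¬¬(E ∧ ¬B) ∨ E   — double negation
≡ (¬E ∧ B) ∨ (E ∧ ¬B) ∨ E   — double negation
≡ (¬E ∨ E ∨ E) ∧ (¬E ∨ ¬B ∨ E) ∧ (B ∨ E ∨ E) ∧ (B ∨ ¬B ∨ E)   — distribute ∨ over ∧
≡ B ∨ E   — simplify

B ∨ E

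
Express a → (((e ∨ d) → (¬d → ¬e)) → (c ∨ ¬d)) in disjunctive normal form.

¬a ∨ c ∨ ¬d

a → (((e ∨ d) → (¬d → ¬e)) → (c ∨ ¬d))
≡ ¬a ∨ (((e ∨ d) → (¬d → ¬e)) → (c ∨ ¬d))
≡ ¬a ∨ ¬((e ∨ d) → (¬d → ¬e)) ∨ c ∨ ¬d
≡ ¬a ∨ ¬(¬(e ∨ d) ∨ (¬d → ¬e)) ∨ c ∨ ¬d
≡ ¬a ∨ ¬(¬(e ∨ d) ∨ ¬¬d ∨ ¬e) ∨ c ∨ ¬d
≡ ¬a ∨ (¬¬(e ∨ d) ∧ ¬¬¬d ∧ ¬¬e) ∨ c ∨ ¬d
≡ ¬a ∨ ((e ∨ d) ∧ ¬¬¬d ∧ ¬¬e) ∨ c ∨ ¬d
≡ ¬a ∨ ((e ∨ d) ∧ ¬d ∧ ¬¬e) ∨ c ∨ ¬d
≡ ¬a ∨ ((e ∨ d) ∧ ¬d ∧ e) ∨ c ∨ ¬d
≡ ¬a ∨ (e ∧ ¬d ∧ e) ∨ (d ∧ ¬d ∧ e) ∨ c ∨ ¬d
≡ ¬a ∨ c ∨ ¬d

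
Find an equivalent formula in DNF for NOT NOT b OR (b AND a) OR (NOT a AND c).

b OR (NOT a AND c)

NOT NOT b OR (b AND a) OR (NOT a AND c)
⇔ b OR (b AND a) OR (NOT a AND c)   — double negation
⇔ b OR (NOT a AND c)   — simplify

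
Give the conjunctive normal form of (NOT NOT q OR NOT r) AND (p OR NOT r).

(q OR NOT r) AND (p OR NOT r)

(NOT NOT q OR NOT r) AND (p OR NOT r)
⇔ (q OR NOT r) AND (p OR NOT r)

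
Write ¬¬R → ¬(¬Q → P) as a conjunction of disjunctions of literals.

(¬R ∨ ¬Q) ∧ (¬R ∨ ¬P)

¬¬R → ¬(¬Q → P)
≡ ¬¬¬R ∨ ¬(¬Q → P)   [eliminate →]
≡ ¬¬¬R ∨ ¬(¬¬Q ∨ P)   [eliminate →]
≡ ¬R ∨ ¬(¬¬Q ∨ P)   [double negation]
≡ ¬R ∨ (¬¬¬Q ∧ ¬P)   [De Morgan]
≡ ¬R ∨ (¬Q ∧ ¬P)   [double negation]
≡ (¬R ∨ ¬Q) ∧ (¬R ∨ ¬P)   [distribute ∨ over ∧]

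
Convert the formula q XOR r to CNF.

q XOR r
= (q OR r) AND NOT (q AND r)   [expand XOR]
= (q OR r) AND (NOT q OR NOT r)   [De Morgan]

(q OR r) AND (NOT q OR NOT r)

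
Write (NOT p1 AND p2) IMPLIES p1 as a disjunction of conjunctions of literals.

(NOT p1 AND p2) IMPLIES p1
⇔ NOT (NOT p1 AND p2) OR p1   (eliminate IMPLIES)
⇔ NOT NOT p1 OR NOT p2 OR p1   (De Morgan)
⇔ p1 OR NOT p2 OR p1   (double negation)
⇔ p1 OR NOT p2   (simplify)

p1 OR NOT p2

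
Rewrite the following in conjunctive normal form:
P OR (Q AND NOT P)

P OR (Q AND NOT P)
≡ (P OR Q) AND (P OR NOT P)   [distribute OR over AND]
≡ P OR Q   [simplify]

P OR Q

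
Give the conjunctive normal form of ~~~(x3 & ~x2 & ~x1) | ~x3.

~x3 | x2 | x1

~~~(x3 & ~x2 & ~x1) | ~x3
≡ ~(x3 & ~x2 & ~x1) | ~x3
≡ ~x3 | ~~x2 | ~~x1 | ~x3
≡ ~x3 | x2 | ~~x1 | ~x3
≡ ~x3 | x2 | x1 | ~x3
≡ ~x3 | x2 | x1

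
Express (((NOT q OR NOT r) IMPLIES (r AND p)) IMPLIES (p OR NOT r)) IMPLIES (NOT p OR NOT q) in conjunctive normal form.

NOT p OR NOT q

(((NOT q OR NOT r) IMPLIES (r AND p)) IMPLIES (p OR NOT r)) IMPLIES (NOT p OR NOT q)
≡ NOT (((NOT q OR NOT r) IMPLIES (r AND p)) IMPLIES (p OR NOT r)) OR NOT p OR NOT q   (eliminate IMPLIES)
≡ NOT (NOT ((NOT q OR NOT r) IMPLIES (r AND p)) OR p OR NOT r) OR NOT p OR NOT q   (eliminate IMPLIES)
≡ NOT (NOT (NOT (NOT q OR NOT r) OR (r AND p)) OR p OR NOT r) OR NOT p OR NOT q   (eliminate IMPLIES)
≡ (NOT NOT (NOT (NOT q OR NOT r) OR (r AND p)) AND NOT p AND NOT NOT r) OR NOT p OR NOT q   (De Morgan)
≡ ((NOT (NOT q OR NOT r) OR (r AND p)) AND NOT p AND NOT NOT r) OR NOT p OR NOT q   (double negation)
≡ (((NOT NOT q AND NOT NOT r) OR (r AND p)) AND NOT p AND NOT NOT r) OR NOT p OR NOT q   (De Morgan)
≡ (((q AND NOT NOT r) OR (r AND p)) AND NOT p AND NOT NOT r) OR NOT p OR NOT q   (double negation)
≡ (((q AND r) OR (r AND p)) AND NOT p AND NOT NOT r) OR NOT p OR NOT q   (double negation)
≡ (((q AND r) OR (r AND p)) AND NOT p AND r) OR NOT p OR NOT q   (double negation)
≡ (q OR r OR NOT p OR NOT q) AND (q OR p OR NOT p OR NOT q) AND (r OR r OR NOT p OR NOT q) AND (r OR p OR NOT p OR NOT q) AND (NOT p OR NOT p OR NOT q) AND (r OR NOT p OR NOT q)   (distribute OR over AND)
≡ NOT p OR NOT q   (simplify)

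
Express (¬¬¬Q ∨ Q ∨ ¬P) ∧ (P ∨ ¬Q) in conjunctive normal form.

(¬¬¬Q ∨ Q ∨ ¬P) ∧ (P ∨ ¬Q)
≡ (¬Q ∨ Q ∨ ¬P) ∧ (P ∨ ¬Q)   — double negation
≡ P ∨ ¬Q   — simplify

P ∨ ¬Q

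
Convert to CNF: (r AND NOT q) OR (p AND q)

(r AND NOT q) OR (p AND q)
≡ (r OR p) AND (r OR q) AND (NOT q OR p) AND (NOT q OR q)   [distribute OR over AND]
≡ (r OR p) AND (r OR q) AND (NOT q OR p)   [simplify]

(r OR p) AND (r OR q) AND (NOT q OR p)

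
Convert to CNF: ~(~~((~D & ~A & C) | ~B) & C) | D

(D | A | ~C) & (B | ~C | D)

~(~~((~D & ~A & C) | ~B) & C) | D
≡ ~~~((~D & ~A & C) | ~B) | ~C | D
≡ ~((~D & ~A & C) | ~B) | ~C | D
≡ (~(~D & ~A & C) & ~~B) | ~C | D
≡ ((~~D | ~~A | ~C) & ~~B) | ~C | D
≡ ((D | ~~A | ~C) & ~~B) | ~C | D
≡ ((D | A | ~C) & ~~B) | ~C | D
≡ ((D | A | ~C) & B) | ~C | D
≡ (D | A | ~C | ~C | D) & (B | ~C | D)
≡ (D | A | ~C) & (B | ~C | D)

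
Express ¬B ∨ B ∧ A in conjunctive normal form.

¬B ∨ B ∧ A
⇔ (¬B ∨ B) ∧ (¬B ∨ A)   [distribute ∨ over ∧]
⇔ ¬B ∨ A   [simplify]

¬B ∨ A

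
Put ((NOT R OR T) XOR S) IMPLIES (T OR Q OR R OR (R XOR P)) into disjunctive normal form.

(S AND NOT R) OR T OR Q OR R OR (NOT R AND P)

((NOT R OR T) XOR S) IMPLIES (T OR Q OR R OR (R XOR P))
≡ NOT ((NOT R OR T) XOR S) OR T OR Q OR R OR (R XOR P)   — eliminate IMPLIES
≡ NOT (((NOT R OR T) AND NOT S) OR (NOT (NOT R OR T) AND S)) OR T OR Q OR R OR (R XOR P)   — expand XOR
≡ NOT (((NOT R OR T) AND NOT S) OR (NOT (NOT R OR T) AND S)) OR T OR Q OR R OR (R AND NOT P) OR (NOT R AND P)   — expand XOR
≡ (NOT ((NOT R OR T) AND NOT S) AND NOT (NOT (NOT R OR T) AND S)) OR T OR Q OR R OR (R AND NOT P) OR (NOT R AND P)   — De Morgan
≡ ((NOT (NOT R OR T) OR NOT NOT S) AND NOT (NOT (NOT R OR T) AND S)) OR T OR Q OR R OR (R AND NOT P) OR (NOT R AND P)   — De Morgan
≡ (((NOT NOT R AND NOT T) OR NOT NOT S) AND NOT (NOT (NOT R OR T) AND S)) OR T OR Q OR R OR (R AND NOT P) OR (NOT R AND P)   — De Morgan
≡ (((R AND NOT T) OR NOT NOT S) AND NOT (NOT (NOT R OR T) AND S)) OR T OR Q OR R OR (R AND NOT P) OR (NOT R AND P)   — double negation
≡ (((R AND NOT T) OR S) AND NOT (NOT (NOT R OR T) AND S)) OR T OR Q OR R OR (R AND NOT P) OR (NOT R AND P)   — double negation
≡ (((R AND NOT T) OR S) AND (NOT NOT (NOT R OR T) OR NOT S)) OR T OR Q OR R OR (R AND NOT P) OR (NOT R AND P)   — De Morgan
≡ (((R AND NOT T) OR S) AND (NOT R OR T OR NOT S)) OR T OR Q OR R OR (R AND NOT P) OR (NOT R AND P)   — double negation
≡ (R AND NOT T AND NOT R) OR (R AND NOT T AND T) OR (R AND NOT T AND NOT S) OR (S AND NOT R) OR (S AND T) OR (S AND NOT S) OR T OR Q OR R OR (R AND NOT P) OR (NOT R AND P)   — distribute AND over OR
≡ (S AND NOT R) OR T OR Q OR R OR (NOT R AND P)   — simplify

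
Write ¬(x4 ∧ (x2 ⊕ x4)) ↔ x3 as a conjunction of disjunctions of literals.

¬(x4 ∧ (x2 ⊕ x4)) ↔ x3
⇔ (¬(x4 ∧ (x2 ⊕ x4)) → x3) ∧ (x3 → ¬(x4 ∧ (x2 ⊕ x4)))   [eliminate ↔]
⇔ (¬¬(x4 ∧ (x2 ⊕ x4)) ∨ x3) ∧ (x3 → ¬(x4 ∧ (x2 ⊕ x4)))   [eliminate →]
⇔ (¬¬(x4 ∧ (x2 ∨ x4) ∧ ¬(x2 ∧ x4)) ∨ x3) ∧ (x3 → ¬(x4 ∧ (x2 ⊕ x4)))   [expand ⊕]
⇔ (¬¬(x4 ∧ (x2 ∨ x4) ∧ ¬(x2 ∧ x4)) ∨ x3) ∧ (¬x3 ∨ ¬(x4 ∧ (x2 ⊕ x4)))   [eliminate →]
⇔ (¬¬(x4 ∧ (x2 ∨ x4) ∧ ¬(x2 ∧ x4)) ∨ x3) ∧ (¬x3 ∨ ¬(x4 ∧ (x2 ∨ x4) ∧ ¬(x2 ∧ x4)))   [expand ⊕]
⇔ ((x4 ∧ (x2 ∨ x4) ∧ ¬(x2 ∧ x4)) ∨ x3) ∧ (¬x3 ∨ ¬(x4 ∧ (x2 ∨ x4) ∧ ¬(x2 ∧ x4)))   [double negation]
⇔ ((x4 ∧ (x2 ∨ x4) ∧ (¬x2 ∨ ¬x4)) ∨ x3) ∧ (¬x3 ∨ ¬(x4 ∧ (x2 ∨ x4) ∧ ¬(x2 ∧ x4)))   [De Morgan]
⇔ ((x4 ∧ (x2 ∨ x4) ∧ (¬x2 ∨ ¬x4)) ∨ x3) ∧ (¬x3 ∨ ¬x4 ∨ ¬(x2 ∨ x4) ∨ ¬¬(x2 ∧ x4))   [De Morgan]
⇔ ((x4 ∧ (x2 ∨ x4) ∧ (¬x2 ∨ ¬x4)) ∨ x3) ∧ (¬x3 ∨ ¬x4 ∨ (¬x2 ∧ ¬x4) ∨ ¬¬(x2 ∧ x4))   [De Morgan]
⇔ ((x4 ∧ (x2 ∨ x4) ∧ (¬x2 ∨ ¬x4)) ∨ x3) ∧ (¬x3 ∨ ¬x4 ∨ (¬x2 ∧ ¬x4) ∨ (x2 ∧ x4))   [double negation]
⇔ (x4 ∨ x3) ∧ (x2 ∨ x4 ∨ x3) ∧ (¬x2 ∨ ¬x4 ∨ x3) ∧ (¬x3 ∨ ¬x4 ∨ ¬x2 ∨ x2) ∧ (¬x3 ∨ ¬x4 ∨ ¬x2 ∨ x4) ∧ (¬x3 ∨ ¬x4 ∨ ¬x4 ∨ x2) ∧ (¬x3 ∨ ¬x4 ∨ ¬x4 ∨ x4)   [distribute ∨ over ∧]
⇔ (x4 ∨ x3) ∧ (¬x2 ∨ ¬x4 ∨ x3) ∧ (¬x3 ∨ ¬x4 ∨ x2)   [simplify]

(x4 ∨ x3) ∧ (¬x2 ∨ ¬x4 ∨ x3) ∧ (¬x3 ∨ ¬x4 ∨ x2)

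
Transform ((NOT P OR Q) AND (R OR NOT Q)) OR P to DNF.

(NOT P AND R) OR (NOT P AND NOT Q) OR (Q AND R) OR P

((NOT P OR Q) AND (R OR NOT Q)) OR P
≡ (NOT P AND R) OR (NOT P AND NOT Q) OR (Q AND R) OR (Q AND NOT Q) OR P   [distribute AND over OR]
≡ (NOT P AND R) OR (NOT P AND NOT Q) OR (Q AND R) OR P   [simplify]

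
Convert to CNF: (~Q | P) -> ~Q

~P | ~Q

(~Q | P) -> ~Q
⇔ ~(~Q | P) | ~Q   [eliminate ->]
⇔ (~~Q & ~P) | ~Q   [De Morgan]
⇔ (Q & ~P) | ~Q   [double negation]
⇔ (Q | ~Q) & (~P | ~Q)   [distribute | over &]
⇔ ~P | ~Q   [simplify]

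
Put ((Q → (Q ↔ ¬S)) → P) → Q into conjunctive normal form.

¬P ∨ Q

((Q → (Q ↔ ¬S)) → P) → Q
≡ ¬((Q → (Q ↔ ¬S)) → P) ∨ Q   [eliminate →]
≡ ¬(¬(Q → (Q ↔ ¬S)) ∨ P) ∨ Q   [eliminate →]
≡ ¬(¬(¬Q ∨ (Q ↔ ¬S)) ∨ P) ∨ Q   [eliminate →]
≡ ¬(¬(¬Q ∨ ((Q → ¬S) ∧ (¬S → Q))) ∨ P) ∨ Q   [eliminate ↔]
≡ ¬(¬(¬Q ∨ ((¬Q ∨ ¬S) ∧ (¬S → Q))) ∨ P) ∨ Q   [eliminate →]
≡ ¬(¬(¬Q ∨ ((¬Q ∨ ¬S) ∧ (¬¬S ∨ Q))) ∨ P) ∨ Q   [eliminate →]
≡ (¬¬(¬Q ∨ ((¬Q ∨ ¬S) ∧ (¬¬S ∨ Q))) ∧ ¬P) ∨ Q   [De Morgan]
≡ ((¬Q ∨ ((¬Q ∨ ¬S) ∧ (¬¬S ∨ Q))) ∧ ¬P) ∨ Q   [double negation]
≡ ((¬Q ∨ ((¬Q ∨ ¬S) ∧ (S ∨ Q))) ∧ ¬P) ∨ Q   [double negation]
≡ (¬Q ∨ ¬Q ∨ ¬S ∨ Q) ∧ (¬Q ∨ S ∨ Q ∨ Q) ∧ (¬P ∨ Q)   [distribute ∨ over ∧]
≡ ¬P ∨ Q   [simplify]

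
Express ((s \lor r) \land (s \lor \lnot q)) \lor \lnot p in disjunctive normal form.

s \lor (r \land \lnot q) \lor \lnot p

((s \lor r) \land (s \lor \lnot q)) \lor \lnot p
⇔ (s \land s) \lor (s \land \lnot q) \lor (r \land s) \lor (r \land \lnot q) \lor \lnot p   — distribute \land over \lor
⇔ s \lor (r \land \lnot q) \lor \lnot p   — simplify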